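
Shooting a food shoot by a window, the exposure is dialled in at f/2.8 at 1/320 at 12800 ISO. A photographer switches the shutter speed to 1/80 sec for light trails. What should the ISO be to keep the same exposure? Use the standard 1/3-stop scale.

ISO 3200

Shutter speed: 1/320 → 1/250 → 1/200 → 1/160 → 1/125 → 1/100 → 1/80 — 2 stops slower (brighter).
Need 2 stops darker from the ISO: 12800 → 10000 → 8000 → 6400 → 5000 → 4000 → 3200.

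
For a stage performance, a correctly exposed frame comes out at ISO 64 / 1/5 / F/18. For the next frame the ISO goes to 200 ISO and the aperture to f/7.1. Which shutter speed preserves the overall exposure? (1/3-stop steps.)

ISO: 64 → 80 → 100 → 125 → 160 → 200 — 1 2/3 stops raised (brighter).
Aperture: f/18 → f/16 → f/14 → f/13 → f/11 → f/10 → f/9 → f/8 → f/7.1 — 2 2/3 stops opened up (brighter).
Net change so far: 4 1/3 stops brighter. Offset with the shutter speed: 1/5 → 1/6 → 1/8 → 1/10 → 1/13 → 1/15 → 1/20 → 1/25 → 1/30 → 1/40 → 1/50 → 1/60 → 1/80 → 1/100.

1/100s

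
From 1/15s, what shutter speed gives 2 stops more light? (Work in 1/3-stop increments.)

Shutter speed: 1/15 → 1/13 → 1/10 → 1/8 → 1/6 → 1/5 → 1/4 — 2 stops slower (brighter).

1/4s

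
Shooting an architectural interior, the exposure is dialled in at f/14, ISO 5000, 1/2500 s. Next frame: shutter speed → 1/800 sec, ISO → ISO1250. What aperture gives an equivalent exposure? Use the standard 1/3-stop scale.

Shutter speed: 1/2500 → 1/2000 → 1/1600 → 1/1250 → 1/1000 → 1/800 — 1 2/3 stops slower (brighter).
ISO: 5000 → 4000 → 3200 → 2500 → 2000 → 1600 → 1250 — 2 stops lower (darker).
Net change so far: 1/3 stop darker. Offset with the aperture: f/14 → f/13.

f/13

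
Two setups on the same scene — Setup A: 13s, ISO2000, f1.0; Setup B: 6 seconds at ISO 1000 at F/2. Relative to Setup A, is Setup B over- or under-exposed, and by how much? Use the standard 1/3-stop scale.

Aperture: f/1.0 → f/1.1 → f/1.2 → f/1.4 → f/1.6 → f/1.8 → f/2 — 2 stops narrower (darker).
Shutter speed: 13 → 10 → 8 → 6 — 1 stop shorter (darker).
ISO: 2000 → 1600 → 1250 → 1000 — 1 stop dropped (darker).
Net: −2 −1 −1 = −4 stops.

4 stops darker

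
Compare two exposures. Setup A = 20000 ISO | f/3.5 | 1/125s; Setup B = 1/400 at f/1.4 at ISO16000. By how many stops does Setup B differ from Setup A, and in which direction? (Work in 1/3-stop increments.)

Aperture: f/3.5 → f/3.2 → f/2.8 → f/2.5 → f/2.2 → f/2 → f/1.8 → f/1.6 → f/1.4 — 2 2/3 stops larger aperture (brighter).
Shutter speed: 1/125 → 1/160 → 1/200 → 1/250 → 1/320 → 1/400 — 1 2/3 stops faster (darker).
ISO: 20000 → 16000 — 1/3 stop dropped (darker).
Net: +2 2/3 −1 2/3 −1/3 = +2/3 stops.

2/3 stop brighter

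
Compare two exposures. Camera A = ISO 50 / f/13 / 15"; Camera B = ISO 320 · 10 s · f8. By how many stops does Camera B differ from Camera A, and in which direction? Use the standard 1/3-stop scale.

Aperture: f/13 → f/11 → f/10 → f/9 → f/8 — 1 1/3 stops opened up (brighter).
Shutter speed: 15 → 13 → 10 — 2/3 stop shorter (darker).
ISO: 50 → 64 → 80 → 100 → 125 → 160 → 200 → 250 → 320 — 2 2/3 stops raised (brighter).
Net: +1 1/3 −2/3 +2 2/3 = +3 1/3 stops.

3 1/3 stops brighter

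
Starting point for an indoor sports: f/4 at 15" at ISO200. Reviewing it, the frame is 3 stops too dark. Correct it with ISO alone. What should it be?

ISO 1600

Underexposed by 3 stops → need 3 stops brighter.
ISO: 200 → 400 → 800 → 1600.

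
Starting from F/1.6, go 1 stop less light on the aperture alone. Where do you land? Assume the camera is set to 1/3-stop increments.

Aperture: f/1.6 → f/1.8 → f/2 → f/2.2 — 1 stop smaller aperture (darker).

f/2.2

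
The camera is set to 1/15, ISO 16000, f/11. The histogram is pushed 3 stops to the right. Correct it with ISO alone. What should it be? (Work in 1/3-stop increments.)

ISO 2000

Overexposed by 3 stops → need 3 stops darker.
ISO: 16000 → 12800 → 10000 → 8000 → 6400 → 5000 → 4000 → 3200 → 2500 → 2000.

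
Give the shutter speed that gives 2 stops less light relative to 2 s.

1/2s

Shutter speed: 2 → 1 → 1/2 — 2 stops shorter (darker).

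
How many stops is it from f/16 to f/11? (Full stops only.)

1 stop

f/16 → f/11 — count the steps: 1 stop.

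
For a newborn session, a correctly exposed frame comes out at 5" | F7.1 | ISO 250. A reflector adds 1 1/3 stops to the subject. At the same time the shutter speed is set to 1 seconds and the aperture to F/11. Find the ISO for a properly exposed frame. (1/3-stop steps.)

Scene light: 1 1/3 stops brighter.
Shutter speed: 5 → 4 → 3.2 → 2.5 → 2 → 1.6 → 1.3 → 1 — 2 1/3 stops faster (darker).
Aperture: f/7.1 → f/8 → f/9 → f/10 → f/11 — 1 1/3 stops narrower (darker).
Net so far: 2 1/3 stops darker. ISO: 250 → 320 → 400 → 500 → 640 → 800 → 1000 → 1250.

ISO 1250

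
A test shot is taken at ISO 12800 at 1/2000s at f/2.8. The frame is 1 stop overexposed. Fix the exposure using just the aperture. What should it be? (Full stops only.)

f/4

Overexposed by 1 stop → need 1 stop darker.
Aperture: f/2.8 → f/4.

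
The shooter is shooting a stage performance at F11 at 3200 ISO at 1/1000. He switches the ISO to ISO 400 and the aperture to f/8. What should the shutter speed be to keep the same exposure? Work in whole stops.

1/250s

ISO: 3200 → 1600 → 800 → 400 — 3 stops dropped (darker).
Aperture: f/11 → f/8 — 1 stop larger aperture (brighter).
Net change so far: 2 stops darker. Offset with the shutter speed: 1/1000 → 1/500 → 1/250.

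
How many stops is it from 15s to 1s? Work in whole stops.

4 stops

15 → 8 → 4 → 2 → 1 — count the steps: 4 stops.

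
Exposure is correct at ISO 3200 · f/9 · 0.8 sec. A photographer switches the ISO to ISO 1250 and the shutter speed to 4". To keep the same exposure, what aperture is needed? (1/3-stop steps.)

f/13

ISO: 3200 → 2500 → 2000 → 1600 → 1250 — 1 1/3 stops dropped (darker).
Shutter speed: 0.8 → 1 → 1.3 → 1.6 → 2 → 2.5 → 3.2 → 4 — 2 1/3 stops slower (brighter).
Net change so far: 1 stop brighter. Offset with the aperture: f/9 → f/10 → f/11 → f/13.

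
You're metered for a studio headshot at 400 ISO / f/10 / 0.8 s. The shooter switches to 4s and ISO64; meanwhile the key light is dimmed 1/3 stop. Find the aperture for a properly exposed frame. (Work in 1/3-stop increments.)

Scene light: 1/3 stop darker.
Shutter speed: 0.8 → 1 → 1.3 → 1.6 → 2 → 2.5 → 3.2 → 4 — 2 1/3 stops longer (brighter).
ISO: 400 → 320 → 250 → 200 → 160 → 125 → 100 → 80 → 64 — 2 2/3 stops dropped (darker).
Net so far: 2/3 stop darker. Aperture: f/10 → f/9 → f/8.

f/8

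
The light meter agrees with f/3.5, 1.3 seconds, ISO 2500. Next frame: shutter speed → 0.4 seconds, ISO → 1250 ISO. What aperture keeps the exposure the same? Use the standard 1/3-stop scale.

f/1.4

Shutter speed: 1.3 → 1 → 0.8 → 0.6 → 0.5 → 0.4 — 1 2/3 stops faster (darker).
ISO: 2500 → 2000 → 1600 → 1250 — 1 stop lower (darker).
Net change so far: 2 2/3 stops darker. Offset with the aperture: f/3.5 → f/3.2 → f/2.8 → f/2.5 → f/2.2 → f/2 → f/1.8 → f/1.6 → f/1.4.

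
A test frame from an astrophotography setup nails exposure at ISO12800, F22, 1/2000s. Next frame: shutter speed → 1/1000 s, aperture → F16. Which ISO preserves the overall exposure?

ISO 3200

Shutter speed: 1/2000 → 1/1000 — 1 stop longer (brighter).
Aperture: f/22 → f/16 — 1 stop wider (brighter).
Net change so far: 2 stops brighter. Offset with the ISO: 12800 → 6400 → 3200.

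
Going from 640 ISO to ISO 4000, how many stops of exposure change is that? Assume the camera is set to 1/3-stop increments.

2 2/3 stops

640 → 800 → 1000 → 1250 → 1600 → 2000 → 2500 → 3200 → 4000 — count the steps: 8 third-stops = 2 2/3 stops.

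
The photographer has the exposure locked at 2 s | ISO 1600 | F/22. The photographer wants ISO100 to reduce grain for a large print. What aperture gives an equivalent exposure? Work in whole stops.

f/5.6

ISO: 1600 → 800 → 400 → 200 → 100 — 4 stops lower (darker).
Need 4 stops brighter from the aperture: f/22 → f/16 → f/11 → f/8 → f/5.6.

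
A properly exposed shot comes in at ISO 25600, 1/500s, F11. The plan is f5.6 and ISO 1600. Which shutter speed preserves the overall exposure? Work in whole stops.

1/125s

Aperture: f/11 → f/8 → f/5.6 — 2 stops larger aperture (brighter).
ISO: 25600 → 12800 → 6400 → 3200 → 1600 — 4 stops dropped (darker).
Net change so far: 2 stops darker. Offset with the shutter speed: 1/500 → 1/250 → 1/125.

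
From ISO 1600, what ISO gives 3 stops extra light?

ISO: 1600 → 3200 → 6400 → 12800 — 3 stops raised (brighter).

ISO 12800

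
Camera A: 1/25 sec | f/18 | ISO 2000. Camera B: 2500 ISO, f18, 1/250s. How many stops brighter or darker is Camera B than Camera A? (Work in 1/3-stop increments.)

3 stops darker

Aperture: unchanged.
Shutter speed: 1/25 → 1/30 → 1/40 → 1/50 → 1/60 → 1/80 → 1/100 → 1/125 → 1/160 → 1/200 → 1/250 — 3 1/3 stops faster (darker).
ISO: 2000 → 2500 — 1/3 stop higher (brighter).
Net: −3 1/3 +1/3 = −3 stops.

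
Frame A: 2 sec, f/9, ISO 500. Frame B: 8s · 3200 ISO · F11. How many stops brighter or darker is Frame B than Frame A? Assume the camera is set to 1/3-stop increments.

Aperture: f/9 → f/10 → f/11 — 2/3 stop smaller aperture (darker).
Shutter speed: 2 → 2.5 → 3.2 → 4 → 5 → 6 → 8 — 2 stops longer (brighter).
ISO: 500 → 640 → 800 → 1000 → 1250 → 1600 → 2000 → 2500 → 3200 — 2 2/3 stops higher (brighter).
Net: −2/3 +2 +2 2/3 = +4 stops.

4 stops brighter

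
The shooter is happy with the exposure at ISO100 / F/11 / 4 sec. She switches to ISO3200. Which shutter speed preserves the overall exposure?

ISO: 100 → 200 → 400 → 800 → 1600 → 3200 — 5 stops higher (brighter).
Need 5 stops darker from the shutter speed: 4 → 2 → 1 → 1/2 → 1/4 → 1/8.

1/8s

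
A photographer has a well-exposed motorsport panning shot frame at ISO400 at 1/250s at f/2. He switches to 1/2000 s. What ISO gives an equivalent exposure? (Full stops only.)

ISO 3200

Shutter speed: 1/250 → 1/500 → 1/1000 → 1/2000 — 3 stops shorter (darker).
Need 3 stops brighter from the ISO: 400 → 800 → 1600 → 3200.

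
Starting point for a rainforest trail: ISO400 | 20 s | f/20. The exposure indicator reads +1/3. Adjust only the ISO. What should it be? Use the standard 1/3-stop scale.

Overexposed by 1/3 stop → need 1/3 stop darker.
ISO: 400 → 320.

ISO 320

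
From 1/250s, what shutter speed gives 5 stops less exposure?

Shutter speed: 1/250 → 1/500 → 1/1000 → 1/2000 → 1/4000 → 1/8000 — 5 stops faster (darker).

1/8000s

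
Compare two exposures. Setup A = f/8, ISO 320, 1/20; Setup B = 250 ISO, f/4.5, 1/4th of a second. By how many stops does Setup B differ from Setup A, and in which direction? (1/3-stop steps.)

Aperture: f/8 → f/7.1 → f/6.3 → f/5.6 → f/5 → f/4.5 — 1 2/3 stops wider (brighter).
Shutter speed: 1/20 → 1/15 → 1/13 → 1/10 → 1/8 → 1/6 → 1/5 → 1/4 — 2 1/3 stops slower (brighter).
ISO: 320 → 250 — 1/3 stop dropped (darker).
Net: +1 2/3 +2 1/3 −1/3 = +3 2/3 stops.

3 2/3 stops brighter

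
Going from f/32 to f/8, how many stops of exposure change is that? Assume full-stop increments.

f/32 → f/22 → f/16 → f/11 → f/8 — count the steps: 4 stops.

4 stops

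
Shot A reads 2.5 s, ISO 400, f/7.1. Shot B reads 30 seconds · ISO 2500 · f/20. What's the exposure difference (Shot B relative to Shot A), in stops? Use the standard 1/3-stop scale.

3 1/3 stops brighter

Aperture: f/7.1 → f/8 → f/9 → f/10 → f/11 → f/13 → f/14 → f/16 → f/18 → f/20 — 3 stops smaller aperture (darker).
Shutter speed: 2.5 → 3.2 → 4 → 5 → 6 → 8 → 10 → 13 → 15 → 20 → 25 → 30 — 3 2/3 stops slower (brighter).
ISO: 400 → 500 → 640 → 800 → 1000 → 1250 → 1600 → 2000 → 2500 — 2 2/3 stops raised (brighter).
Net: −3 +3 2/3 +2 2/3 = +3 1/3 stops.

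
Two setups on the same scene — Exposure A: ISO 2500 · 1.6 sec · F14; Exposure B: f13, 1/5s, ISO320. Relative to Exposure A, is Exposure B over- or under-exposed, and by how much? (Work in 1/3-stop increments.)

Aperture: f/14 → f/13 — 1/3 stop larger aperture (brighter).
Shutter speed: 1.6 → 1.3 → 1 → 0.8 → 0.6 → 0.5 → 0.4 → 0.3 → 1/4 → 1/5 — 3 stops shorter (darker).
ISO: 2500 → 2000 → 1600 → 1250 → 1000 → 800 → 640 → 500 → 400 → 320 — 3 stops lower (darker).
Net: +1/3 −3 −3 = −5 2/3 stops.

5 2/3 stops darker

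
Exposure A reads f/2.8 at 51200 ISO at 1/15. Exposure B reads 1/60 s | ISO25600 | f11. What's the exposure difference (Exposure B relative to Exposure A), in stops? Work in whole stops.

Aperture: f/2.8 → f/4 → f/5.6 → f/8 → f/11 — 4 stops smaller aperture (darker).
Shutter speed: 1/15 → 1/30 → 1/60 — 2 stops shorter (darker).
ISO: 51200 → 25600 — 1 stop lower (darker).
Net: −4 −2 −1 = −7 stops.

7 stops darker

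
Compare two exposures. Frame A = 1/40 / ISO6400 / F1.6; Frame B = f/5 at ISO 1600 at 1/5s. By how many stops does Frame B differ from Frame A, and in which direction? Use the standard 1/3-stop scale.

2 1/3 stops darker

Aperture: f/1.6 → f/1.8 → f/2 → f/2.2 → f/2.5 → f/2.8 → f/3.2 → f/3.5 → f/4 → f/4.5 → f/5 — 3 1/3 stops stopped down (darker).
Shutter speed: 1/40 → 1/30 → 1/25 → 1/20 → 1/15 → 1/13 → 1/10 → 1/8 → 1/6 → 1/5 — 3 stops slower (brighter).
ISO: 6400 → 5000 → 4000 → 3200 → 2500 → 2000 → 1600 — 2 stops lower (darker).
Net: −3 1/3 +3 −2 = −2 1/3 stops.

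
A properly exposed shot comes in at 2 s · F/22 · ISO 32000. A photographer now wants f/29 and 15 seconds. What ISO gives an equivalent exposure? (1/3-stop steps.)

Aperture: f/22 → f/25 → f/29 — 2/3 stop narrower (darker).
Shutter speed: 2 → 2.5 → 3.2 → 4 → 5 → 6 → 8 → 10 → 13 → 15 — 3 stops longer (brighter).
Net change so far: 2 1/3 stops brighter. Offset with the ISO: 32000 → 25600 → 20000 → 16000 → 12800 → 10000 → 8000 → 6400.

ISO 6400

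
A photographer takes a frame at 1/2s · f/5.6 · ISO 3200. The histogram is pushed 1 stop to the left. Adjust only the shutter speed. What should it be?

1 s

Underexposed by 1 stop → need 1 stop brighter.
Shutter speed: 1/2 → 1.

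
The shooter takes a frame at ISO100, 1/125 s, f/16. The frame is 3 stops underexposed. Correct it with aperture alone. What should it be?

f/5.6

Underexposed by 3 stops → need 3 stops brighter.
Aperture: f/16 → f/11 → f/8 → f/5.6.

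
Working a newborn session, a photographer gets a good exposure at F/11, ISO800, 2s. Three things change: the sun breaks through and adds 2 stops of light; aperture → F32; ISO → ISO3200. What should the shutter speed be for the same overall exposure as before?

1 s

Scene light: 2 stops brighter.
Aperture: f/11 → f/16 → f/22 → f/32 — 3 stops smaller aperture (darker).
ISO: 800 → 1600 → 3200 — 2 stops raised (brighter).
Net so far: 1 stop brighter. Shutter speed: 2 → 1.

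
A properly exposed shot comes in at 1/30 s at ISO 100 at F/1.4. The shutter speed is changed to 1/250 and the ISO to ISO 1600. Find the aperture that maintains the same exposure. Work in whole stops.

f/2

Shutter speed: 1/30 → 1/60 → 1/125 → 1/250 — 3 stops shorter (darker).
ISO: 100 → 200 → 400 → 800 → 1600 — 4 stops raised (brighter).
Net change so far: 1 stop brighter. Offset with the aperture: f/1.4 → f/2.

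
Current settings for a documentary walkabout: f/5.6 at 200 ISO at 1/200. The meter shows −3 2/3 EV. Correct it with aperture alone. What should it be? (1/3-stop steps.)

Underexposed by 3 2/3 stops → need 3 2/3 stops brighter.
Aperture: f/5.6 → f/5 → f/4.5 → f/4 → f/3.5 → f/3.2 → f/2.8 → f/2.5 → f/2.2 → f/2 → f/1.8 → f/1.6.

f/1.6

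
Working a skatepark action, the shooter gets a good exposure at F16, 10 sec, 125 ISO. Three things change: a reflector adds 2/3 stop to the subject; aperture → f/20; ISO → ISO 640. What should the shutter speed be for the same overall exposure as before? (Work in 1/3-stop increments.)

Scene light: 2/3 stop brighter.
Aperture: f/16 → f/18 → f/20 — 2/3 stop stopped down (darker).
ISO: 125 → 160 → 200 → 250 → 320 → 400 → 500 → 640 — 2 1/3 stops raised (brighter).
Net so far: 2 1/3 stops brighter. Shutter speed: 10 → 8 → 6 → 5 → 4 → 3.2 → 2.5 → 2.

2 s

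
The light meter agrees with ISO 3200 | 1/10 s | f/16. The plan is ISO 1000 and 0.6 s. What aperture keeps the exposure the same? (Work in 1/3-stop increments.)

ISO: 3200 → 2500 → 2000 → 1600 → 1250 → 1000 — 1 2/3 stops dropped (darker).
Shutter speed: 1/10 → 1/8 → 1/6 → 1/5 → 1/4 → 0.3 → 0.4 → 0.5 → 0.6 — 2 2/3 stops longer (brighter).
Net change so far: 1 stop brighter. Offset with the aperture: f/16 → f/18 → f/20 → f/22.

f/22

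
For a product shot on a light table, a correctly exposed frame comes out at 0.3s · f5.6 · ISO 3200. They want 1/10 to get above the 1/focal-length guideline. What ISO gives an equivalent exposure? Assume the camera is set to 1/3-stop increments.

ISO 10000

Shutter speed: 0.3 → 1/4 → 1/5 → 1/6 → 1/8 → 1/10 — 1 2/3 stops faster (darker).
Need 1 2/3 stops brighter from the ISO: 3200 → 4000 → 5000 → 6400 → 8000 → 10000.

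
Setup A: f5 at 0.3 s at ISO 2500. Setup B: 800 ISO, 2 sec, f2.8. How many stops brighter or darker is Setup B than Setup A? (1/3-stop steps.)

Aperture: f/5 → f/4.5 → f/4 → f/3.5 → f/3.2 → f/2.8 — 1 2/3 stops larger aperture (brighter).
Shutter speed: 0.3 → 0.4 → 0.5 → 0.6 → 0.8 → 1 → 1.3 → 1.6 → 2 — 2 2/3 stops longer (brighter).
ISO: 2500 → 2000 → 1600 → 1250 → 1000 → 800 — 1 2/3 stops dropped (darker).
Net: +1 2/3 +2 2/3 −1 2/3 = +2 2/3 stops.

2 2/3 stops brighter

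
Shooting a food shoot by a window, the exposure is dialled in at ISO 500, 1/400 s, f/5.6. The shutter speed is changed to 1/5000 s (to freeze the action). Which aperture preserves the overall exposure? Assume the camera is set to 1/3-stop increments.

f/1.6

Shutter speed: 1/400 → 1/500 → 1/640 → 1/800 → 1/1000 → 1/1250 → 1/1600 → 1/2000 → 1/2500 → 1/3200 → 1/4000 → 1/5000 — 3 2/3 stops shorter (darker).
Need 3 2/3 stops brighter from the aperture: f/5.6 → f/5 → f/4.5 → f/4 → f/3.5 → f/3.2 → f/2.8 → f/2.5 → f/2.2 → f/2 → f/1.8 → f/1.6.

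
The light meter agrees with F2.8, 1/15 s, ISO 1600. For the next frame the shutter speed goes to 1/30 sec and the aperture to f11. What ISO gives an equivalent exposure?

Shutter speed: 1/15 → 1/30 — 1 stop shorter (darker).
Aperture: f/2.8 → f/4 → f/5.6 → f/8 → f/11 — 4 stops narrower (darker).
Net change so far: 5 stops darker. Offset with the ISO: 1600 → 3200 → 6400 → 12800 → 25600 → 51200.

ISO 51200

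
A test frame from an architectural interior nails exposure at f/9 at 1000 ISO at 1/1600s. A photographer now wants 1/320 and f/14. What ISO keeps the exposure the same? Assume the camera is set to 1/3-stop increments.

Shutter speed: 1/1600 → 1/1250 → 1/1000 → 1/800 → 1/640 → 1/500 → 1/400 → 1/320 — 2 1/3 stops slower (brighter).
Aperture: f/9 → f/10 → f/11 → f/13 → f/14 — 1 1/3 stops stopped down (darker).
Net change so far: 1 stop brighter. Offset with the ISO: 1000 → 800 → 640 → 500.

ISO 500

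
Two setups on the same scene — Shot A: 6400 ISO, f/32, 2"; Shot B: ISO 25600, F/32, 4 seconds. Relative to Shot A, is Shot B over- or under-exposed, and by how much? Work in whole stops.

3 stops brighter

Aperture: unchanged.
Shutter speed: 2 → 4 — 1 stop longer (brighter).
ISO: 6400 → 12800 → 25600 — 2 stops raised (brighter).
Net: +1 +2 = +3 stops.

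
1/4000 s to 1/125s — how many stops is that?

1/4000 → 1/2000 → 1/1000 → 1/500 → 1/250 → 1/125 — count the steps: 5 stops.

5 stops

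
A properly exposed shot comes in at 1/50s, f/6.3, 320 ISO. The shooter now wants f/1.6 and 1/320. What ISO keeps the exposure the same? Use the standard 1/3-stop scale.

Aperture: f/6.3 → f/5.6 → f/5 → f/4.5 → f/4 → f/3.5 → f/3.2 → f/2.8 → f/2.5 → f/2.2 → f/2 → f/1.8 → f/1.6 — 4 stops opened up (brighter).
Shutter speed: 1/50 → 1/60 → 1/80 → 1/100 → 1/125 → 1/160 → 1/200 → 1/250 → 1/320 — 2 2/3 stops shorter (darker).
Net change so far: 1 1/3 stops brighter. Offset with the ISO: 320 → 250 → 200 → 160 → 125.

ISO 125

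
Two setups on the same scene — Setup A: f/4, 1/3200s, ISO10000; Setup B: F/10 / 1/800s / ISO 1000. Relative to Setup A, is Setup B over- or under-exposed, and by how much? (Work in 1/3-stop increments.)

4 stops darker

Aperture: f/4 → f/4.5 → f/5 → f/5.6 → f/6.3 → f/7.1 → f/8 → f/9 → f/10 — 2 2/3 stops stopped down (darker).
Shutter speed: 1/3200 → 1/2500 → 1/2000 → 1/1600 → 1/1250 → 1/1000 → 1/800 — 2 stops longer (brighter).
ISO: 10000 → 8000 → 6400 → 5000 → 4000 → 3200 → 2500 → 2000 → 1600 → 1250 → 1000 — 3 1/3 stops dropped (darker).
Net: −2 2/3 +2 −3 1/3 = −4 stops.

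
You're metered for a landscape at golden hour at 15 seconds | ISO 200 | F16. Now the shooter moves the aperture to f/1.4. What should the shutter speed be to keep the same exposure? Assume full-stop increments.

1/8s

Aperture: f/16 → f/11 → f/8 → f/5.6 → f/4 → f/2.8 → f/2 → f/1.4 — 7 stops wider (brighter).
Need 7 stops darker from the shutter speed: 15 → 8 → 4 → 2 → 1 → 1/2 → 1/4 → 1/8.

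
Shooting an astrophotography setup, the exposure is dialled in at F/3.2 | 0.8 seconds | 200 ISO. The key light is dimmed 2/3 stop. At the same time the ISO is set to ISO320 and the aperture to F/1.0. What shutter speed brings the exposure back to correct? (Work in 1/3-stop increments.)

Scene light: 2/3 stop darker.
ISO: 200 → 250 → 320 — 2/3 stop raised (brighter).
Aperture: f/3.2 → f/2.8 → f/2.5 → f/2.2 → f/2 → f/1.8 → f/1.6 → f/1.4 → f/1.2 → f/1.1 → f/1.0 — 3 1/3 stops larger aperture (brighter).
Net so far: 3 1/3 stops brighter. Shutter speed: 0.8 → 0.6 → 0.5 → 0.4 → 0.3 → 1/4 → 1/5 → 1/6 → 1/8 → 1/10 → 1/13.

1/13s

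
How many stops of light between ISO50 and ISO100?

50 → 100 — count the steps: 1 stop.

1 stop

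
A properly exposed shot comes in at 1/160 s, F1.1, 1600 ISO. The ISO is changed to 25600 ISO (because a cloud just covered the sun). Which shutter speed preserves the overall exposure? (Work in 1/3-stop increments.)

ISO: 1600 → 2000 → 2500 → 3200 → 4000 → 5000 → 6400 → 8000 → 10000 → 12800 → 16000 → 20000 → 25600 — 4 stops raised (brighter).
Need 4 stops darker from the shutter speed: 1/160 → 1/200 → 1/250 → 1/320 → 1/400 → 1/500 → 1/640 → 1/800 → 1/1000 → 1/1250 → 1/1600 → 1/2000 → 1/2500.

1/2500s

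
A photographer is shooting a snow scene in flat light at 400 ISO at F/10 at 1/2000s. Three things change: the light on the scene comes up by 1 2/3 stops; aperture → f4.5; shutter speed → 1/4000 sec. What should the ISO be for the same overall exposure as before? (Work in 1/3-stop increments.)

ISO 50

Scene light: 1 2/3 stops brighter.
Aperture: f/10 → f/9 → f/8 → f/7.1 → f/6.3 → f/5.6 → f/5 → f/4.5 — 2 1/3 stops larger aperture (brighter).
Shutter speed: 1/2000 → 1/2500 → 1/3200 → 1/4000 — 1 stop shorter (darker).
Net so far: 3 stops brighter. ISO: 400 → 320 → 250 → 200 → 160 → 125 → 100 → 80 → 64 → 50.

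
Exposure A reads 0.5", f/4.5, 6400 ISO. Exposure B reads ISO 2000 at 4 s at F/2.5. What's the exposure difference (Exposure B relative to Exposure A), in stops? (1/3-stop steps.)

Aperture: f/4.5 → f/4 → f/3.5 → f/3.2 → f/2.8 → f/2.5 — 1 2/3 stops opened up (brighter).
Shutter speed: 0.5 → 0.6 → 0.8 → 1 → 1.3 → 1.6 → 2 → 2.5 → 3.2 → 4 — 3 stops longer (brighter).
ISO: 6400 → 5000 → 4000 → 3200 → 2500 → 2000 — 1 2/3 stops dropped (darker).
Net: +1 2/3 +3 −1 2/3 = +3 stops.

3 stops brighter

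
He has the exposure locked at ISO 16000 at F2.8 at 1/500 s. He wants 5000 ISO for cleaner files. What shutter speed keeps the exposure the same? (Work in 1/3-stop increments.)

1/160s

ISO: 16000 → 12800 → 10000 → 8000 → 6400 → 5000 — 1 2/3 stops dropped (darker).
Need 1 2/3 stops brighter from the shutter speed: 1/500 → 1/400 → 1/320 → 1/250 → 1/200 → 1/160.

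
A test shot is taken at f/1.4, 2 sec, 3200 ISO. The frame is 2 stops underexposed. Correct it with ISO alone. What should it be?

Underexposed by 2 stops → need 2 stops brighter.
ISO: 3200 → 6400 → 12800.

ISO 12800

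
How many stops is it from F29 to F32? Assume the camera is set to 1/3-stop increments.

1/3 stop

f/29 → f/32 — count the steps: 1 third-stops = 1/3 stop.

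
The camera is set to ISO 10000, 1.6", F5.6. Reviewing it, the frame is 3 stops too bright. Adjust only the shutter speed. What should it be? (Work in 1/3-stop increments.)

1/5s

Overexposed by 3 stops → need 3 stops darker.
Shutter speed: 1.6 → 1.3 → 1 → 0.8 → 0.6 → 0.5 → 0.4 → 0.3 → 1/4 → 1/5.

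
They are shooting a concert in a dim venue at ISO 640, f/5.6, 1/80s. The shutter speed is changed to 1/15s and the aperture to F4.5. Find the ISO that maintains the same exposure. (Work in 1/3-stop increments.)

Shutter speed: 1/80 → 1/60 → 1/50 → 1/40 → 1/30 → 1/25 → 1/20 → 1/15 — 2 1/3 stops longer (brighter).
Aperture: f/5.6 → f/5 → f/4.5 — 2/3 stop wider (brighter).
Net change so far: 3 stops brighter. Offset with the ISO: 640 → 500 → 400 → 320 → 250 → 200 → 160 → 125 → 100 → 80.

ISO 80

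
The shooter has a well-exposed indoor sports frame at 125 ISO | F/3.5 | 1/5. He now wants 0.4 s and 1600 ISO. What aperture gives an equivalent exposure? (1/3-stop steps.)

f/18

Shutter speed: 1/5 → 1/4 → 0.3 → 0.4 — 1 stop longer (brighter).
ISO: 125 → 160 → 200 → 250 → 320 → 400 → 500 → 640 → 800 → 1000 → 1250 → 1600 — 3 2/3 stops raised (brighter).
Net change so far: 4 2/3 stops brighter. Offset with the aperture: f/3.5 → f/4 → f/4.5 → f/5 → f/5.6 → f/6.3 → f/7.1 → f/8 → f/9 → f/10 → f/11 → f/13 → f/14 → f/16 → f/18.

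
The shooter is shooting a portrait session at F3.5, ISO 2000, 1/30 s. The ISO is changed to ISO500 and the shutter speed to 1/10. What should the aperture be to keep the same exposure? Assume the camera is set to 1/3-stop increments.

ISO: 2000 → 1600 → 1250 → 1000 → 800 → 640 → 500 — 2 stops dropped (darker).
Shutter speed: 1/30 → 1/25 → 1/20 → 1/15 → 1/13 → 1/10 — 1 2/3 stops longer (brighter).
Net change so far: 1/3 stop darker. Offset with the aperture: f/3.5 → f/3.2.

f/3.2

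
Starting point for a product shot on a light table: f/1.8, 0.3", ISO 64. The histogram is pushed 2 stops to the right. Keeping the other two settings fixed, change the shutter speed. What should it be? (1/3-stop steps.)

Overexposed by 2 stops → need 2 stops darker.
Shutter speed: 0.3 → 1/4 → 1/5 → 1/6 → 1/8 → 1/10 → 1/13.

1/13s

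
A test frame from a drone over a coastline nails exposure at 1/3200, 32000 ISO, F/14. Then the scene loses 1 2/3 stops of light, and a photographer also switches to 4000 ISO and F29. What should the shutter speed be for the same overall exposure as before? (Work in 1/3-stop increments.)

Scene light: 1 2/3 stops darker.
ISO: 32000 → 25600 → 20000 → 16000 → 12800 → 10000 → 8000 → 6400 → 5000 → 4000 — 3 stops lower (darker).
Aperture: f/14 → f/16 → f/18 → f/20 → f/22 → f/25 → f/29 — 2 stops smaller aperture (darker).
Net so far: 6 2/3 stops darker. Shutter speed: 1/3200 → 1/2500 → 1/2000 → 1/1600 → 1/1250 → 1/1000 → 1/800 → 1/640 → 1/500 → 1/400 → 1/320 → 1/250 → 1/200 → 1/160 → 1/125 → 1/100 → 1/80 → 1/60 → 1/50 → 1/40 → 1/30.

1/30s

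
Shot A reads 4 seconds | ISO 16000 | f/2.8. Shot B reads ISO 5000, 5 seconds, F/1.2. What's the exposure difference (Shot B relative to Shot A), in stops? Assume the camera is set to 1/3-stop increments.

Aperture: f/2.8 → f/2.5 → f/2.2 → f/2 → f/1.8 → f/1.6 → f/1.4 → f/1.2 — 2 1/3 stops opened up (brighter).
Shutter speed: 4 → 5 — 1/3 stop longer (brighter).
ISO: 16000 → 12800 → 10000 → 8000 → 6400 → 5000 — 1 2/3 stops lower (darker).
Net: +2 1/3 +1/3 −1 2/3 = +1 stop.

1 stop brighter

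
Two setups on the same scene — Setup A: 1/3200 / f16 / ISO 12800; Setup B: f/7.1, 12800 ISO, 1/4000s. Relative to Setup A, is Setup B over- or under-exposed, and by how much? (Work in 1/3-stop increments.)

Aperture: f/16 → f/14 → f/13 → f/11 → f/10 → f/9 → f/8 → f/7.1 — 2 1/3 stops wider (brighter).
Shutter speed: 1/3200 → 1/4000 — 1/3 stop faster (darker).
ISO: unchanged.
Net: +2 1/3 −1/3 = +2 stops.

2 stops brighter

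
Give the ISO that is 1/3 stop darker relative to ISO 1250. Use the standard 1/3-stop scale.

ISO: 1250 → 1000 — 1/3 stop dropped (darker).

ISO 1000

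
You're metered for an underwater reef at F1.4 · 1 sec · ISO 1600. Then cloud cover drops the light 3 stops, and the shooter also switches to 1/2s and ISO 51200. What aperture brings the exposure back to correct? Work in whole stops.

Scene light: 3 stops darker.
Shutter speed: 1 → 1/2 — 1 stop shorter (darker).
ISO: 1600 → 3200 → 6400 → 12800 → 25600 → 51200 — 5 stops raised (brighter).
Net so far: 1 stop brighter. Aperture: f/1.4 → f/2.

f/2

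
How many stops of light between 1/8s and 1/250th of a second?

1/8 → 1/15 → 1/30 → 1/60 → 1/125 → 1/250 — count the steps: 5 stops.

5 stops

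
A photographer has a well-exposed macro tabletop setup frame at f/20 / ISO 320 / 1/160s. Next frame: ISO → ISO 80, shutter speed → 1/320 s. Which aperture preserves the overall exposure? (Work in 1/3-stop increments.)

f/7.1

ISO: 320 → 250 → 200 → 160 → 125 → 100 → 80 — 2 stops lower (darker).
Shutter speed: 1/160 → 1/200 → 1/250 → 1/320 — 1 stop shorter (darker).
Net change so far: 3 stops darker. Offset with the aperture: f/20 → f/18 → f/16 → f/14 → f/13 → f/11 → f/10 → f/9 → f/8 → f/7.1.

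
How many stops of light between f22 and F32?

f/22 → f/32 — count the steps: 1 stop.

1 stop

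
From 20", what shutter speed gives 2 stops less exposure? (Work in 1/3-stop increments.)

5 s

Shutter speed: 20 → 15 → 13 → 10 → 8 → 6 → 5 — 2 stops faster (darker).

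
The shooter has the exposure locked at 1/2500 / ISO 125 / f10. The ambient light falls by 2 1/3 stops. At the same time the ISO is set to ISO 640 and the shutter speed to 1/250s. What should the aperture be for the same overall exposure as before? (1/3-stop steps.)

f/32

Scene light: 2 1/3 stops darker.
ISO: 125 → 160 → 200 → 250 → 320 → 400 → 500 → 640 — 2 1/3 stops higher (brighter).
Shutter speed: 1/2500 → 1/2000 → 1/1600 → 1/1250 → 1/1000 → 1/800 → 1/640 → 1/500 → 1/400 → 1/320 → 1/250 — 3 1/3 stops slower (brighter).
Net so far: 3 1/3 stops brighter. Aperture: f/10 → f/11 → f/13 → f/14 → f/16 → f/18 → f/20 → f/22 → f/25 → f/29 → f/32.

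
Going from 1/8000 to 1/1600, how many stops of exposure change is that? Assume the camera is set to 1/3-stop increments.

2 1/3 stops

1/8000 → 1/6400 → 1/5000 → 1/4000 → 1/3200 → 1/2500 → 1/2000 → 1/1600 — count the steps: 7 third-stops = 2 1/3 stops.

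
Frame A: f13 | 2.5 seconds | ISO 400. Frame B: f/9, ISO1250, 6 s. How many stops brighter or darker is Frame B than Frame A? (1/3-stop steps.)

4 stops brighter

Aperture: f/13 → f/11 → f/10 → f/9 — 1 stop opened up (brighter).
Shutter speed: 2.5 → 3.2 → 4 → 5 → 6 — 1 1/3 stops longer (brighter).
ISO: 400 → 500 → 640 → 800 → 1000 → 1250 — 1 2/3 stops higher (brighter).
Net: +1 +1 1/3 +1 2/3 = +4 stops.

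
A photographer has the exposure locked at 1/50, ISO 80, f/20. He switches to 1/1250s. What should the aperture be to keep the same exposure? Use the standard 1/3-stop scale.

Shutter speed: 1/50 → 1/60 → 1/80 → 1/100 → 1/125 → 1/160 → 1/200 → 1/250 → 1/320 → 1/400 → 1/500 → 1/640 → 1/800 → 1/1000 → 1/1250 — 4 2/3 stops faster (darker).
Need 4 2/3 stops brighter from the aperture: f/20 → f/18 → f/16 → f/14 → f/13 → f/11 → f/10 → f/9 → f/8 → f/7.1 → f/6.3 → f/5.6 → f/5 → f/4.5 → f/4.

f/4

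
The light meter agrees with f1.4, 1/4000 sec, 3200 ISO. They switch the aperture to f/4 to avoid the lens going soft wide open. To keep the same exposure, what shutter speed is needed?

Aperture: f/1.4 → f/2 → f/2.8 → f/4 — 3 stops smaller aperture (darker).
Need 3 stops brighter from the shutter speed: 1/4000 → 1/2000 → 1/1000 → 1/500.

1/500s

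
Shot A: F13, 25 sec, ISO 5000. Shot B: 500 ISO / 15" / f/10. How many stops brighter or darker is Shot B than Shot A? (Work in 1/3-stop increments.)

3 1/3 stops darker

Aperture: f/13 → f/11 → f/10 — 2/3 stop opened up (brighter).
Shutter speed: 25 → 20 → 15 — 2/3 stop faster (darker).
ISO: 5000 → 4000 → 3200 → 2500 → 2000 → 1600 → 1250 → 1000 → 800 → 640 → 500 — 3 1/3 stops lower (darker).
Net: +2/3 −2/3 −3 1/3 = −3 1/3 stops.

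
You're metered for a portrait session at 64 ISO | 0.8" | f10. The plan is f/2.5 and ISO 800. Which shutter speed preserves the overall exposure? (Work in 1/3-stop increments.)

1/250s

Aperture: f/10 → f/9 → f/8 → f/7.1 → f/6.3 → f/5.6 → f/5 → f/4.5 → f/4 → f/3.5 → f/3.2 → f/2.8 → f/2.5 — 4 stops wider (brighter).
ISO: 64 → 80 → 100 → 125 → 160 → 200 → 250 → 320 → 400 → 500 → 640 → 800 — 3 2/3 stops higher (brighter).
Net change so far: 7 2/3 stops brighter. Offset with the shutter speed: 0.8 → 0.6 → 0.5 → 0.4 → 0.3 → 1/4 → 1/5 → 1/6 → 1/8 → 1/10 → 1/13 → 1/15 → 1/20 → 1/25 → 1/30 → 1/40 → 1/50 → 1/60 → 1/80 → 1/100 → 1/125 → 1/160 → 1/200 → 1/250.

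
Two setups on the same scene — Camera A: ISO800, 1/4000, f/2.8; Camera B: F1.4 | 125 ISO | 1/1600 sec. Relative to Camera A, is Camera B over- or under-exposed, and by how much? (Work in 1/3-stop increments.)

Aperture: f/2.8 → f/2.5 → f/2.2 → f/2 → f/1.8 → f/1.6 → f/1.4 — 2 stops wider (brighter).
Shutter speed: 1/4000 → 1/3200 → 1/2500 → 1/2000 → 1/1600 — 1 1/3 stops slower (brighter).
ISO: 800 → 640 → 500 → 400 → 320 → 250 → 200 → 160 → 125 — 2 2/3 stops lower (darker).
Net: +2 +1 1/3 −2 2/3 = +2/3 stops.

2/3 stop brighter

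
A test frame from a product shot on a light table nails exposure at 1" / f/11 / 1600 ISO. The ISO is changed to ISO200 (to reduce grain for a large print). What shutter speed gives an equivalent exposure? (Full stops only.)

ISO: 1600 → 800 → 400 → 200 — 3 stops lower (darker).
Need 3 stops brighter from the shutter speed: 1 → 2 → 4 → 8.

8 s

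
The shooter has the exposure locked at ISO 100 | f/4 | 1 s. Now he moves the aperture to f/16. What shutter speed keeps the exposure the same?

Aperture: f/4 → f/5.6 → f/8 → f/11 → f/16 — 4 stops smaller aperture (darker).
Need 4 stops brighter from the shutter speed: 1 → 2 → 4 → 8 → 15.

15 s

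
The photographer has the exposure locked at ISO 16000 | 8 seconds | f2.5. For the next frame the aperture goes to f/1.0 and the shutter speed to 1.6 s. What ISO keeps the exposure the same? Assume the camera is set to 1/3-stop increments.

Aperture: f/2.5 → f/2.2 → f/2 → f/1.8 → f/1.6 → f/1.4 → f/1.2 → f/1.1 → f/1.0 — 2 2/3 stops opened up (brighter).
Shutter speed: 8 → 6 → 5 → 4 → 3.2 → 2.5 → 2 → 1.6 — 2 1/3 stops shorter (darker).
Net change so far: 1/3 stop brighter. Offset with the ISO: 16000 → 12800.

ISO 12800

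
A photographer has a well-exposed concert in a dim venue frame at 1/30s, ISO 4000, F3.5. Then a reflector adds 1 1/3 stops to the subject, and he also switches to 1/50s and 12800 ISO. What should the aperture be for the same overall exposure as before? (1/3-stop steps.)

f/8

Scene light: 1 1/3 stops brighter.
Shutter speed: 1/30 → 1/40 → 1/50 — 2/3 stop faster (darker).
ISO: 4000 → 5000 → 6400 → 8000 → 10000 → 12800 — 1 2/3 stops higher (brighter).
Net so far: 2 1/3 stops brighter. Aperture: f/3.5 → f/4 → f/4.5 → f/5 → f/5.6 → f/6.3 → f/7.1 → f/8.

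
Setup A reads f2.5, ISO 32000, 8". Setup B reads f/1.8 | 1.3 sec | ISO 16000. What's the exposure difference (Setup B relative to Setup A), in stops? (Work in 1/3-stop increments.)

Aperture: f/2.5 → f/2.2 → f/2 → f/1.8 — 1 stop opened up (brighter).
Shutter speed: 8 → 6 → 5 → 4 → 3.2 → 2.5 → 2 → 1.6 → 1.3 — 2 2/3 stops shorter (darker).
ISO: 32000 → 25600 → 20000 → 16000 — 1 stop dropped (darker).
Net: +1 −2 2/3 −1 = −2 2/3 stops.

2 2/3 stops darker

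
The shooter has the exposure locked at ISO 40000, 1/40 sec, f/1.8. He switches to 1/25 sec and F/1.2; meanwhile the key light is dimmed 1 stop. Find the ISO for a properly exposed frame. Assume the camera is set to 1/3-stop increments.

Scene light: 1 stop darker.
Shutter speed: 1/40 → 1/30 → 1/25 — 2/3 stop slower (brighter).
Aperture: f/1.8 → f/1.6 → f/1.4 → f/1.2 — 1 stop larger aperture (brighter).
Net so far: 2/3 stop brighter. ISO: 40000 → 32000 → 25600.

ISO 25600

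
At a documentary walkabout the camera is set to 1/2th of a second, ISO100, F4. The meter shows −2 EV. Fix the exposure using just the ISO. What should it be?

Underexposed by 2 stops → need 2 stops brighter.
ISO: 100 → 200 → 400.

ISO 400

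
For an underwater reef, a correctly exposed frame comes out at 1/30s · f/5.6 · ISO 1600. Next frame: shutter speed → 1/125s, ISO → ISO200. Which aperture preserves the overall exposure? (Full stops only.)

Shutter speed: 1/30 → 1/60 → 1/125 — 2 stops faster (darker).
ISO: 1600 → 800 → 400 → 200 — 3 stops lower (darker).
Net change so far: 5 stops darker. Offset with the aperture: f/5.6 → f/4 → f/2.8 → f/2 → f/1.4 → f/1.0.

f/1.0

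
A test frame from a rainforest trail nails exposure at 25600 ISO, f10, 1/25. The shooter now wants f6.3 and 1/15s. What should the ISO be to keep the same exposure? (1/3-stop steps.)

ISO 6400

Aperture: f/10 → f/9 → f/8 → f/7.1 → f/6.3 — 1 1/3 stops larger aperture (brighter).
Shutter speed: 1/25 → 1/20 → 1/15 — 2/3 stop slower (brighter).
Net change so far: 2 stops brighter. Offset with the ISO: 25600 → 20000 → 16000 → 12800 → 10000 → 8000 → 6400.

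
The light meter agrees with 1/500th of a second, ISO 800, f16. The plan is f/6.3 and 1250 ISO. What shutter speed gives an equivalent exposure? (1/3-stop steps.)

1/5000s

Aperture: f/16 → f/14 → f/13 → f/11 → f/10 → f/9 → f/8 → f/7.1 → f/6.3 — 2 2/3 stops opened up (brighter).
ISO: 800 → 1000 → 1250 — 2/3 stop higher (brighter).
Net change so far: 3 1/3 stops brighter. Offset with the shutter speed: 1/500 → 1/640 → 1/800 → 1/1000 → 1/1250 → 1/1600 → 1/2000 → 1/2500 → 1/3200 → 1/4000 → 1/5000.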